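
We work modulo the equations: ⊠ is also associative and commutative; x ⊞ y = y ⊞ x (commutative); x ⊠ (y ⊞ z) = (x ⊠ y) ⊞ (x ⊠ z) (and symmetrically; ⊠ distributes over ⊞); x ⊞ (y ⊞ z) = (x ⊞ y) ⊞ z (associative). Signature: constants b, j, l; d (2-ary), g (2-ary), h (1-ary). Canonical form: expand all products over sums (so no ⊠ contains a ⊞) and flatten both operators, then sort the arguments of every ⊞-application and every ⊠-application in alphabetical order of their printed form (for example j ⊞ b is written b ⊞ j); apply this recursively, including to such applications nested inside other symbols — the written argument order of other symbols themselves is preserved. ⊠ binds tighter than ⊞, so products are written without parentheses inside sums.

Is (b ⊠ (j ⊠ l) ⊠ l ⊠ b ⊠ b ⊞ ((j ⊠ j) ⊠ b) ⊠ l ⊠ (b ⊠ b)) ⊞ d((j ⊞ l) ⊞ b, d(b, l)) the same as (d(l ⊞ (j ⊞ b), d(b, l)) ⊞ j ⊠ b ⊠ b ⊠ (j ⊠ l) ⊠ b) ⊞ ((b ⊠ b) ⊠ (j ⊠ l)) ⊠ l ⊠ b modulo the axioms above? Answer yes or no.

Left:  (b ⊠ (j ⊠ l) ⊠ l ⊠ b ⊠ b ⊞ ((j ⊠ j) ⊠ b) ⊠ l ⊠ (b ⊠ b)) ⊞ d((j ⊞ l) ⊞ b, d(b, l))
  Merge nested applications:  b ⊠ b ⊠ b ⊠ j ⊠ l ⊠ l ⊞ b ⊠ b ⊠ b ⊠ j ⊠ j ⊠ l ⊞ d(b ⊞ j ⊞ l, d(b, l))
  Order the arguments:  b ⊠ b ⊠ b ⊠ j ⊠ j ⊠ l ⊞ b ⊠ b ⊠ b ⊠ j ⊠ l ⊠ l ⊞ d(b ⊞ j ⊞ l, d(b, l))
Right:  (d(l ⊞ (j ⊞ b), d(b, l)) ⊞ j ⊠ b ⊠ b ⊠ (j ⊠ l) ⊠ b) ⊞ ((b ⊠ b) ⊠ (j ⊠ l)) ⊠ l ⊠ b
  Flatten:  d(b ⊞ j ⊞ l, d(b, l)) ⊞ b ⊠ b ⊠ b ⊠ j ⊠ j ⊠ l ⊞ b ⊠ b ⊠ b ⊠ j ⊠ l ⊠ l
  Order the arguments:  b ⊠ b ⊠ b ⊠ j ⊠ j ⊠ l ⊞ b ⊠ b ⊠ b ⊠ j ⊠ l ⊠ l ⊞ d(b ⊞ j ⊞ l, d(b, l))

Answer: yes — both canonical forms are b ⊠ b ⊠ b ⊠ j ⊠ j ⊠ l ⊞ b ⊠ b ⊠ b ⊠ j ⊠ l ⊠ l ⊞ d(b ⊞ j ⊞ l, d(b, l))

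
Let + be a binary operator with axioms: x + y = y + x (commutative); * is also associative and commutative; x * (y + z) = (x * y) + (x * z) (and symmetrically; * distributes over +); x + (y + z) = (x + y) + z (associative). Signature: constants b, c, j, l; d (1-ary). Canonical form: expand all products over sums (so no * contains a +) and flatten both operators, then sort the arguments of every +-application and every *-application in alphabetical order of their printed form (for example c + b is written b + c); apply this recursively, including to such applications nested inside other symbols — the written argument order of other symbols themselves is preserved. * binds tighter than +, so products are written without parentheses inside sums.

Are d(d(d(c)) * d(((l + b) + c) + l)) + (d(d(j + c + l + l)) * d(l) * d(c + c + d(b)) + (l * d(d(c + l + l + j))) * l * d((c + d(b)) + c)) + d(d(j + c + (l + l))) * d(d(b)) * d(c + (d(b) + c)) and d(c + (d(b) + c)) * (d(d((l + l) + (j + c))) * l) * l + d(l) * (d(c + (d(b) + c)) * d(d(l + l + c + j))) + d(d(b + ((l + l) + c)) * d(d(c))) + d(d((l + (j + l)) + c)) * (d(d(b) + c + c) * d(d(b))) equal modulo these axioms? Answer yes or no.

Answer: yes — both canonical forms are d(c + c + d(b)) * d(d(b)) * d(d(c + j + l + l)) + d(c + c + d(b)) * d(d(c + j + l + l)) * d(l) + d(c + c + d(b)) * d(d(c + j + l + l)) * l * l + d(d(b + c + l + l) * d(d(c)))

Derivation:
Left:  d(d(d(c)) * d(((l + b) + c) + l)) + (d(d(j + c + l + l)) * d(l) * d(c + c + d(b)) + (l * d(d(c + l + l + j))) * l * d((c + d(b)) + c)) + d(d(j + c + (l + l))) * d(d(b)) * d(c + (d(b) + c))
  Flatten:  d(d(b + c + l + l) * d(d(c))) + d(c + c + d(b)) * d(d(c + j + l + l)) * d(l) + d(c + c + d(b)) * d(d(c + j + l + l)) * l * l + d(c + c + d(b)) * d(d(b)) * d(d(c + j + l + l))
  Sort:  d(c + c + d(b)) * d(d(b)) * d(d(c + j + l + l)) + d(c + c + d(b)) * d(d(c + j + l + l)) * d(l) + d(c + c + d(b)) * d(d(c + j + l + l)) * l * l + d(d(b + c + l + l) * d(d(c)))
Right:  d(c + (d(b) + c)) * (d(d((l + l) + (j + c))) * l) * l + d(l) * (d(c + (d(b) + c)) * d(d(l + l + c + j))) + d(d(b + ((l + l) + c)) * d(d(c))) + d(d((l + (j + l)) + c)) * (d(d(b) + c + c) * d(d(b)))
  Un-nest:  d(c + c + d(b)) * d(d(c + j + l + l)) * l * l + d(c + c + d(b)) * d(d(c + j + l + l)) * d(l) + d(d(b + c + l + l) * d(d(c))) + d(c + c + d(b)) * d(d(b)) * d(d(c + j + l + l))
  Sort arguments:  d(c + c + d(b)) * d(d(b)) * d(d(c + j + l + l)) + d(c + c + d(b)) * d(d(c + j + l + l)) * d(l) + d(c + c + d(b)) * d(d(c + j + l + l)) * l * l + d(d(b + c + l + l) * d(d(c)))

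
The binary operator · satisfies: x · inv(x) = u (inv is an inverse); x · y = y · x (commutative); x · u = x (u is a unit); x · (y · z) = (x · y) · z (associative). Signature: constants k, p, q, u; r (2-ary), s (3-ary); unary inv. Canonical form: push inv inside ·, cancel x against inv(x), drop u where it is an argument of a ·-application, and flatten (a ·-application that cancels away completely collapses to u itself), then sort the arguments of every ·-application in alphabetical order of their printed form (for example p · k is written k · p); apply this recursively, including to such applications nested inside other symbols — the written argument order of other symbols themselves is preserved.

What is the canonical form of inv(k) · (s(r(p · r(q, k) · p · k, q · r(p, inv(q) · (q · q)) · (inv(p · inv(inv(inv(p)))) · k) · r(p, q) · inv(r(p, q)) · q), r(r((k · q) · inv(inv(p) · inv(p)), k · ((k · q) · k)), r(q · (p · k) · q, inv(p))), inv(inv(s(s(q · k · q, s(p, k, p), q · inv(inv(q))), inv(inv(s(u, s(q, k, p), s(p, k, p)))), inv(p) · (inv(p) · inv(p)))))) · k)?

Answer: s(r(k · p · p · r(q, k), k · q · q · r(p, q)), r(r(k · p · p · q, k · k · k · q), r(k · p · q · q, inv(p))), s(s(k · q · q, s(p, k, p), q · q), s(u, s(q, k, p), s(p, k, p)), inv(p) · inv(p) · inv(p)))

Derivation:
Push inv inside:  distribute inv over · and collapse double inv
Cancel:  k cancels
Collect:  s(r(k · p · p · r(q, k), k · q · q · r(p, q)), r(r(k · p · p · q, k · k · k · q), r(k · p · q · q, inv(p))), s(s(k · q · q, s(p, k, p), q · q), s(u, s(q, k, p), s(p, k, p)), inv(p) · inv(p) · inv(p)))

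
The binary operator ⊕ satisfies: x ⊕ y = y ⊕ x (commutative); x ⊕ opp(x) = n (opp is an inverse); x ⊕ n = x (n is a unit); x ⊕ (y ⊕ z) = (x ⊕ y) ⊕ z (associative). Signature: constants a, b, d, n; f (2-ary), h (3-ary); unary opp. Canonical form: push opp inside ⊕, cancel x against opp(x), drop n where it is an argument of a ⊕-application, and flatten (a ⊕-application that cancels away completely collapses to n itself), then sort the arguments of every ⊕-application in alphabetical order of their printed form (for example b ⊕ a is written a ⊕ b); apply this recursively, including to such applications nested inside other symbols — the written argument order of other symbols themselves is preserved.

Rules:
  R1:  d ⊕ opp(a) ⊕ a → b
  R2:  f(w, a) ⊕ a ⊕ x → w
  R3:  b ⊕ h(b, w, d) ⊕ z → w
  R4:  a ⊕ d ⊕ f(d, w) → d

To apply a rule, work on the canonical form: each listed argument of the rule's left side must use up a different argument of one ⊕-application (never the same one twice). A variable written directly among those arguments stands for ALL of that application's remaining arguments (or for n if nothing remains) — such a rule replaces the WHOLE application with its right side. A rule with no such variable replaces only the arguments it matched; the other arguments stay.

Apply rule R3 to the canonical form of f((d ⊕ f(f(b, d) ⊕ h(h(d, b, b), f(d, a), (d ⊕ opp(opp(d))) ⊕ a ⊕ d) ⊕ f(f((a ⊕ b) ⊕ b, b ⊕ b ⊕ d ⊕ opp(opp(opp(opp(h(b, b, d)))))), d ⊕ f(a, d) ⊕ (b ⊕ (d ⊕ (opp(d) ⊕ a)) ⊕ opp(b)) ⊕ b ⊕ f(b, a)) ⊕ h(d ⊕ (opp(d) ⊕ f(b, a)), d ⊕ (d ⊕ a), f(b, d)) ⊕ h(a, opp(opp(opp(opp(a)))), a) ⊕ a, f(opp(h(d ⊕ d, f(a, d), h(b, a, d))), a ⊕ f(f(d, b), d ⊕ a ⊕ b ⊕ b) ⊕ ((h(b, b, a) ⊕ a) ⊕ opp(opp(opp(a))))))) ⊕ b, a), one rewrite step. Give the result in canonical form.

Canonical form:  f(b ⊕ d ⊕ f(a ⊕ f(b, d) ⊕ f(f(a ⊕ b ⊕ b, b ⊕ b ⊕ d ⊕ h(b, b, d)), a ⊕ b ⊕ d ⊕ f(a, d) ⊕ f(b, a)) ⊕ h(a, a, a) ⊕ h(f(b, a), a ⊕ d ⊕ d, f(b, d)) ⊕ h(h(d, b, b), f(d, a), a ⊕ d ⊕ d ⊕ d), f(opp(h(d ⊕ d, f(a, d), h(b, a, d))), a ⊕ f(f(d, b), a ⊕ b ⊕ b ⊕ d) ⊕ h(b, b, a))), a)
Apply R3:  consuming b, h(b, b, d);  w := b, z := b ⊕ d
The variable takes the whole remainder — replace the entire application.
New term:  f(b ⊕ d ⊕ f(a ⊕ f(b, d) ⊕ f(f(a ⊕ b ⊕ b, b), a ⊕ b ⊕ d ⊕ f(a, d) ⊕ f(b, a)) ⊕ h(a, a, a) ⊕ h(f(b, a), a ⊕ d ⊕ d, f(b, d)) ⊕ h(h(d, b, b), f(d, a), a ⊕ d ⊕ d ⊕ d), f(opp(h(d ⊕ d, f(a, d), h(b, a, d))), a ⊕ f(f(d, b), a ⊕ b ⊕ b ⊕ d) ⊕ h(b, b, a))), a)

Answer: f(b ⊕ d ⊕ f(a ⊕ f(b, d) ⊕ f(f(a ⊕ b ⊕ b, b), a ⊕ b ⊕ d ⊕ f(a, d) ⊕ f(b, a)) ⊕ h(a, a, a) ⊕ h(f(b, a), a ⊕ d ⊕ d, f(b, d)) ⊕ h(h(d, b, b), f(d, a), a ⊕ d ⊕ d ⊕ d), f(opp(h(d ⊕ d, f(a, d), h(b, a, d))), a ⊕ f(f(d, b), a ⊕ b ⊕ b ⊕ d) ⊕ h(b, b, a))), a)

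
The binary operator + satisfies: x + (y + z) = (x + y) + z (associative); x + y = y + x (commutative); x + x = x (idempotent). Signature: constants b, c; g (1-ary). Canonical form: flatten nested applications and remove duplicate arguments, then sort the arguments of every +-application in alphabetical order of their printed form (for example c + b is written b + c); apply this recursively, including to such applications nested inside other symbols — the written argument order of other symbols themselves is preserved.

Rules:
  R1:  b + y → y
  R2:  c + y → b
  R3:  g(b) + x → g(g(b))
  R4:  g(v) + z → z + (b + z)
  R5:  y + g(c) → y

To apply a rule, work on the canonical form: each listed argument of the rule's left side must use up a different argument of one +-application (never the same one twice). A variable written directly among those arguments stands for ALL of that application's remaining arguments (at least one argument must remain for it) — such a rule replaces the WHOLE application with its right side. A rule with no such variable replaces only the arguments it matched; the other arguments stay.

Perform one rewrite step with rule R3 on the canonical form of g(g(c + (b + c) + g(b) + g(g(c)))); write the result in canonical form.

Canonical form:  g(g(b + c + g(b) + g(g(c))))
Match R3:  consume g(b);  x := b + c + g(g(c))
The extension variable absorbs all remaining arguments, so the whole application is rewritten.
Result:  g(g(g(g(b))))

Answer: g(g(g(g(b))))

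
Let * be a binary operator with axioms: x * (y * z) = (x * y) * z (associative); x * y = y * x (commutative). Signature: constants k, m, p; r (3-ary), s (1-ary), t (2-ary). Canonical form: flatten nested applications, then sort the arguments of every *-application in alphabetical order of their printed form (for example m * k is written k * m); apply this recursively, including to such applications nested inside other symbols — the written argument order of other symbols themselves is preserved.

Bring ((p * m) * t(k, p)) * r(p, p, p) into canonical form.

Merge nested applications:  p * m * t(k, p) * r(p, p, p)
Order the arguments:  m * p * r(p, p, p) * t(k, p)

Answer: m * p * r(p, p, p) * t(k, p)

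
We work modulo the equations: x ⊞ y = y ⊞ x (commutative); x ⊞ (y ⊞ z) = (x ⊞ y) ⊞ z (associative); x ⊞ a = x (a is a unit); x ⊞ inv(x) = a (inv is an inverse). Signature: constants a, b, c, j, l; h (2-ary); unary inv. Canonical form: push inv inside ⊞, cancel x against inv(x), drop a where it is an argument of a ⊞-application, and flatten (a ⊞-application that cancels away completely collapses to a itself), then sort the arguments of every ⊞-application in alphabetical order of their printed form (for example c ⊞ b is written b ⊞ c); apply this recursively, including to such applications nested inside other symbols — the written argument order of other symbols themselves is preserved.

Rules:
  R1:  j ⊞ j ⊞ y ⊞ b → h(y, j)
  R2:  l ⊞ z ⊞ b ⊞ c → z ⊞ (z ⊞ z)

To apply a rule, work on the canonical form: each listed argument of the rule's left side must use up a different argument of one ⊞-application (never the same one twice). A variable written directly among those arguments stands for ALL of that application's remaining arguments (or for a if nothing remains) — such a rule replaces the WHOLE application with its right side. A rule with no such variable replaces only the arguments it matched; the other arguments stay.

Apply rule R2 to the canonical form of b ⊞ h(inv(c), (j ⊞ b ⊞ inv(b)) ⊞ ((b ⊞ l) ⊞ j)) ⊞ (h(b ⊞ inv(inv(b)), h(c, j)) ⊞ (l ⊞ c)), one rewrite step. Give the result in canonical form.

Answer: h(b ⊞ b, h(c, j)) ⊞ h(b ⊞ b, h(c, j)) ⊞ h(b ⊞ b, h(c, j)) ⊞ h(inv(c), b ⊞ j ⊞ j ⊞ l) ⊞ h(inv(c), b ⊞ j ⊞ j ⊞ l) ⊞ h(inv(c), b ⊞ j ⊞ j ⊞ l)

Derivation:
Canonical form:  b ⊞ c ⊞ h(b ⊞ b, h(c, j)) ⊞ h(inv(c), b ⊞ j ⊞ j ⊞ l) ⊞ l
Apply R2:  consuming b, c, l;  z := h(b ⊞ b, h(c, j)) ⊞ h(inv(c), b ⊞ j ⊞ j ⊞ l)
Every leftover argument binds to the variable; the entire application is replaced.
Giving:  h(b ⊞ b, h(c, j)) ⊞ h(b ⊞ b, h(c, j)) ⊞ h(b ⊞ b, h(c, j)) ⊞ h(inv(c), b ⊞ j ⊞ j ⊞ l) ⊞ h(inv(c), b ⊞ j ⊞ j ⊞ l) ⊞ h(inv(c), b ⊞ j ⊞ j ⊞ l)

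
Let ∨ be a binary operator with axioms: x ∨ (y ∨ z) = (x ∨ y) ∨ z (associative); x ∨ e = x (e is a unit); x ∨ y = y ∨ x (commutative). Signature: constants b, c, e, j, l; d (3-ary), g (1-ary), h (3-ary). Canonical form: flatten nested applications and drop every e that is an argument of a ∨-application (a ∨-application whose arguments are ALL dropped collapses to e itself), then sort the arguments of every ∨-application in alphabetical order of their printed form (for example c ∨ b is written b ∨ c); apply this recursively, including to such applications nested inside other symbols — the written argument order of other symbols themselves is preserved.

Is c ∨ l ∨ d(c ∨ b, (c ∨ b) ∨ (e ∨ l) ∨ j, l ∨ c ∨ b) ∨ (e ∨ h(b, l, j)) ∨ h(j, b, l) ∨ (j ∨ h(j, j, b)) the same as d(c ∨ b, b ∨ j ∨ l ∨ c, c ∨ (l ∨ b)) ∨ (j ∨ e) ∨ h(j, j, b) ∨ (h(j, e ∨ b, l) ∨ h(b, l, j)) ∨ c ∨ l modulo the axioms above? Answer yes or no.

Left:  c ∨ l ∨ d(c ∨ b, (c ∨ b) ∨ (e ∨ l) ∨ j, l ∨ c ∨ b) ∨ (e ∨ h(b, l, j)) ∨ h(j, b, l) ∨ (j ∨ h(j, j, b))
  Un-nest:  c ∨ l ∨ d(c ∨ b, (c ∨ b) ∨ (e ∨ l) ∨ j, l ∨ c ∨ b) ∨ e ∨ h(b, l, j) ∨ h(j, b, l) ∨ j ∨ h(j, j, b)
  Canonicalize subterm:  d(c ∨ b, (c ∨ b) ∨ (e ∨ l) ∨ j, l ∨ c ∨ b)  →  d(b ∨ c, b ∨ c ∨ j ∨ l, b ∨ c ∨ l)
  Units out:  drop e
  Order the arguments:  c ∨ d(b ∨ c, b ∨ c ∨ j ∨ l, b ∨ c ∨ l) ∨ h(b, l, j) ∨ h(j, b, l) ∨ h(j, j, b) ∨ j ∨ l
Right:  d(c ∨ b, b ∨ j ∨ l ∨ c, c ∨ (l ∨ b)) ∨ (j ∨ e) ∨ h(j, j, b) ∨ (h(j, e ∨ b, l) ∨ h(b, l, j)) ∨ c ∨ l
  Merge nested applications:  d(c ∨ b, b ∨ j ∨ l ∨ c, c ∨ (l ∨ b)) ∨ j ∨ e ∨ h(j, j, b) ∨ h(j, e ∨ b, l) ∨ h(b, l, j) ∨ c ∨ l
  Simplify inside:  d(c ∨ b, b ∨ j ∨ l ∨ c, c ∨ (l ∨ b))  →  d(b ∨ c, b ∨ c ∨ j ∨ l, b ∨ c ∨ l)
  Inside:  h(j, e ∨ b, l)  →  h(j, b, l)
  Units out:  drop e
  Sort arguments:  c ∨ d(b ∨ c, b ∨ c ∨ j ∨ l, b ∨ c ∨ l) ∨ h(b, l, j) ∨ h(j, b, l) ∨ h(j, j, b) ∨ j ∨ l

Answer: yes — both canonical forms are c ∨ d(b ∨ c, b ∨ c ∨ j ∨ l, b ∨ c ∨ l) ∨ h(b, l, j) ∨ h(j, b, l) ∨ h(j, j, b) ∨ j ∨ l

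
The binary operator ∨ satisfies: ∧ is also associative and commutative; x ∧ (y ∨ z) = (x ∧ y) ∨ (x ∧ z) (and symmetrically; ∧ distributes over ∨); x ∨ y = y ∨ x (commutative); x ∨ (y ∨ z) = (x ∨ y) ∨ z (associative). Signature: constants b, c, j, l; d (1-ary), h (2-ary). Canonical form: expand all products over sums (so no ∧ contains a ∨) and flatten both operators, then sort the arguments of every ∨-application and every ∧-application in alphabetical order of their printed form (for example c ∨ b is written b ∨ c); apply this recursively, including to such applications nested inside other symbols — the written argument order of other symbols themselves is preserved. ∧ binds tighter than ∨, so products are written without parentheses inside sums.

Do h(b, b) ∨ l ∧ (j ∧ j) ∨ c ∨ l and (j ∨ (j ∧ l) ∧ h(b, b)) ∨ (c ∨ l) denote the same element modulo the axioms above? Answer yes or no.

Left:  h(b, b) ∨ l ∧ (j ∧ j) ∨ c ∨ l
  Flatten:  h(b, b) ∨ j ∧ j ∧ l ∨ c ∨ l
  Order the arguments:  c ∨ h(b, b) ∨ j ∧ j ∧ l ∨ l
Right:  (j ∨ (j ∧ l) ∧ h(b, b)) ∨ (c ∨ l)
  Merge nested applications:  j ∨ h(b, b) ∧ j ∧ l ∨ c ∨ l
  Sort:  c ∨ h(b, b) ∧ j ∧ l ∨ j ∨ l

Answer: no — c ∨ h(b, b) ∨ j ∧ j ∧ l ∨ l vs c ∨ h(b, b) ∧ j ∧ l ∨ j ∨ l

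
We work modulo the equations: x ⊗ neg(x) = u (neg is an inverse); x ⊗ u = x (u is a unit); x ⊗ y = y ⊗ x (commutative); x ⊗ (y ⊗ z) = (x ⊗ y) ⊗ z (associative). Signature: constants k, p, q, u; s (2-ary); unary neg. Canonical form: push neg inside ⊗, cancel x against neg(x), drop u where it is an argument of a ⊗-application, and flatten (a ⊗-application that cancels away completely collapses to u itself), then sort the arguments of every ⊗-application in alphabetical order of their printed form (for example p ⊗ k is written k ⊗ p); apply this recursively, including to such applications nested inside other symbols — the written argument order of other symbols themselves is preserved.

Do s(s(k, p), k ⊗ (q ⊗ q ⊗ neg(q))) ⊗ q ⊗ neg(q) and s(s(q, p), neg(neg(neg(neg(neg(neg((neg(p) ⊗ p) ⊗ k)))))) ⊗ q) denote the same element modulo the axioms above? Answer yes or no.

Left:  s(s(k, p), k ⊗ (q ⊗ q ⊗ neg(q))) ⊗ q ⊗ neg(q)
  Inverses cancel:  q cancels
  Collect:  s(s(k, p), k ⊗ q)
Right:  s(s(q, p), neg(neg(neg(neg(neg(neg((neg(p) ⊗ p) ⊗ k)))))) ⊗ q)
  Work inside:  neg(neg(neg(neg(neg(neg((neg(p) ⊗ p) ⊗ k)))))) ⊗ q
  Push neg inside:  distribute neg over ⊗ and collapse double neg
  Cancel:  p cancels
  Combine occurrences:  k ⊗ q
  Reassemble:  s(s(q, p), k ⊗ q)

Answer: no — s(s(k, p), k ⊗ q) vs s(s(q, p), k ⊗ q)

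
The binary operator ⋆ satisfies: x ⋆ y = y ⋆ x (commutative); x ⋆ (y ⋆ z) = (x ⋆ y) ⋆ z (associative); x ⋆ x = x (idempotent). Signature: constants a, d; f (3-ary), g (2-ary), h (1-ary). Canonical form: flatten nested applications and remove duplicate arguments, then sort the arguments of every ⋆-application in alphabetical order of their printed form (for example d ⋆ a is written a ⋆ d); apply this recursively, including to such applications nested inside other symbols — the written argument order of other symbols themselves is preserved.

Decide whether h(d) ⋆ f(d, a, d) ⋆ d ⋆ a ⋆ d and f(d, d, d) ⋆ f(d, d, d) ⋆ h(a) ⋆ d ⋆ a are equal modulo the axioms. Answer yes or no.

Answer: no — a ⋆ d ⋆ f(d, a, d) ⋆ h(d) vs a ⋆ d ⋆ f(d, d, d) ⋆ h(a)

Derivation:
Left:  h(d) ⋆ f(d, a, d) ⋆ d ⋆ a ⋆ d
  Deduplicate:  drop duplicate d
  Sort arguments:  a ⋆ d ⋆ f(d, a, d) ⋆ h(d)
Right:  f(d, d, d) ⋆ f(d, d, d) ⋆ h(a) ⋆ d ⋆ a
  Deduplicate:  drop duplicate f(d, d, d)
  Sort:  a ⋆ d ⋆ f(d, d, d) ⋆ h(a)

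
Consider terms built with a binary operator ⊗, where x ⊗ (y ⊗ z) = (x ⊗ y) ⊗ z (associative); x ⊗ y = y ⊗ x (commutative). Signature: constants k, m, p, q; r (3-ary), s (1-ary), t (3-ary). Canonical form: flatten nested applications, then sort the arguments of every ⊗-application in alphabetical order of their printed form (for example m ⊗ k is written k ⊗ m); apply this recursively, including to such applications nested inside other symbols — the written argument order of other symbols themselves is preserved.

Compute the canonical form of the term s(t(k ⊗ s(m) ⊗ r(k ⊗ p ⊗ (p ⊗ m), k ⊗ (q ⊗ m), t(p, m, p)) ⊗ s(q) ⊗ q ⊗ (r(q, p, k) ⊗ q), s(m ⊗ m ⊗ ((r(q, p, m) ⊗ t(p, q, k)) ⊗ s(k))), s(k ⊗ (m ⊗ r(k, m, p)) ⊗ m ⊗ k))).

Answer: s(t(k ⊗ q ⊗ q ⊗ r(k ⊗ m ⊗ p ⊗ p, k ⊗ m ⊗ q, t(p, m, p)) ⊗ r(q, p, k) ⊗ s(m) ⊗ s(q), s(m ⊗ m ⊗ r(q, p, m) ⊗ s(k) ⊗ t(p, q, k)), s(k ⊗ k ⊗ m ⊗ m ⊗ r(k, m, p))))

Derivation:
Focus inside:  k ⊗ s(m) ⊗ r(k ⊗ p ⊗ (p ⊗ m), k ⊗ (q ⊗ m), t(p, m, p)) ⊗ s(q) ⊗ q ⊗ (r(q, p, k) ⊗ q)
Merge nested applications:  k ⊗ s(m) ⊗ r(k ⊗ p ⊗ (p ⊗ m), k ⊗ (q ⊗ m), t(p, m, p)) ⊗ s(q) ⊗ q ⊗ r(q, p, k) ⊗ q
Inside:  r(k ⊗ p ⊗ (p ⊗ m), k ⊗ (q ⊗ m), t(p, m, p))  →  r(k ⊗ m ⊗ p ⊗ p, k ⊗ m ⊗ q, t(p, m, p))
Order the arguments:  k ⊗ q ⊗ q ⊗ r(k ⊗ m ⊗ p ⊗ p, k ⊗ m ⊗ q, t(p, m, p)) ⊗ r(q, p, k) ⊗ s(m) ⊗ s(q)
Put back:  s(t(k ⊗ q ⊗ q ⊗ r(k ⊗ m ⊗ p ⊗ p, k ⊗ m ⊗ q, t(p, m, p)) ⊗ r(q, p, k) ⊗ s(m) ⊗ s(q), s(m ⊗ m ⊗ r(q, p, m) ⊗ s(k) ⊗ t(p, q, k)), s(k ⊗ k ⊗ m ⊗ m ⊗ r(k, m, p))))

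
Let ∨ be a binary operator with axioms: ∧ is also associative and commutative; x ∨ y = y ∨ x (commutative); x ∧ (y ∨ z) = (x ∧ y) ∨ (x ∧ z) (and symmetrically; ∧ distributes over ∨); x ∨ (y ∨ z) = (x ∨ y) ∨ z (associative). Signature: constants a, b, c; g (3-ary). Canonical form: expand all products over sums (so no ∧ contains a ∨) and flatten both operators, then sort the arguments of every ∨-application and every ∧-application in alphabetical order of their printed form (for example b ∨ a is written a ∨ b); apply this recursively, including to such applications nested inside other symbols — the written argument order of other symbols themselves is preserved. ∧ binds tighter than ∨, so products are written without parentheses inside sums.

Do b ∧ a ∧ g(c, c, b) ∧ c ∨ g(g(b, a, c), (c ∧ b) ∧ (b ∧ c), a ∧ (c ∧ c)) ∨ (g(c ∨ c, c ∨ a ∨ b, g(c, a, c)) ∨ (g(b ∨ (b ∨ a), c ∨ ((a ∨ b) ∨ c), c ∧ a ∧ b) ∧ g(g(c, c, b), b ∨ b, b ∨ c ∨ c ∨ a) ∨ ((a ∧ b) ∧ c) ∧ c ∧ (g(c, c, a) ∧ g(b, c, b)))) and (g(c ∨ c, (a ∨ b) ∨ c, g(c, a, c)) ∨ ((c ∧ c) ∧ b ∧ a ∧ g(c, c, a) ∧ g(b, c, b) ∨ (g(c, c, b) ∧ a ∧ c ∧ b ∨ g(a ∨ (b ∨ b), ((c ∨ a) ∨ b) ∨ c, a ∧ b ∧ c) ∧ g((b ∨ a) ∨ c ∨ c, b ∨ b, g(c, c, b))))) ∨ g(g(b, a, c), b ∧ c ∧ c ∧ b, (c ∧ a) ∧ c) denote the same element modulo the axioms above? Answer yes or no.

Answer: no — a ∧ b ∧ c ∧ c ∧ g(b, c, b) ∧ g(c, c, a) ∨ a ∧ b ∧ c ∧ g(c, c, b) ∨ g(a ∨ b ∨ b, a ∨ b ∨ c ∨ c, a ∧ b ∧ c) ∧ g(g(c, c, b), b ∨ b, a ∨ b ∨ c ∨ c) ∨ g(c ∨ c, a ∨ b ∨ c, g(c, a, c)) ∨ g(g(b, a, c), b ∧ b ∧ c ∧ c, a ∧ c ∧ c) vs a ∧ b ∧ c ∧ c ∧ g(b, c, b) ∧ g(c, c, a) ∨ a ∧ b ∧ c ∧ g(c, c, b) ∨ g(a ∨ b ∨ b, a ∨ b ∨ c ∨ c, a ∧ b ∧ c) ∧ g(a ∨ b ∨ c ∨ c, b ∨ b, g(c, c, b)) ∨ g(c ∨ c, a ∨ b ∨ c, g(c, a, c)) ∨ g(g(b, a, c), b ∧ b ∧ c ∧ c, a ∧ c ∧ c)

Derivation:
Left:  b ∧ a ∧ g(c, c, b) ∧ c ∨ g(g(b, a, c), (c ∧ b) ∧ (b ∧ c), a ∧ (c ∧ c)) ∨ (g(c ∨ c, c ∨ a ∨ b, g(c, a, c)) ∨ (g(b ∨ (b ∨ a), c ∨ ((a ∨ b) ∨ c), c ∧ a ∧ b) ∧ g(g(c, c, b), b ∨ b, b ∨ c ∨ c ∨ a) ∨ ((a ∧ b) ∧ c) ∧ c ∧ (g(c, c, a) ∧ g(b, c, b))))
  Flatten:  a ∧ b ∧ c ∧ g(c, c, b) ∨ g(g(b, a, c), b ∧ b ∧ c ∧ c, a ∧ c ∧ c) ∨ g(c ∨ c, a ∨ b ∨ c, g(c, a, c)) ∨ g(a ∨ b ∨ b, a ∨ b ∨ c ∨ c, a ∧ b ∧ c) ∧ g(g(c, c, b), b ∨ b, a ∨ b ∨ c ∨ c) ∨ a ∧ b ∧ c ∧ c ∧ g(b, c, b) ∧ g(c, c, a)
  Sort:  a ∧ b ∧ c ∧ c ∧ g(b, c, b) ∧ g(c, c, a) ∨ a ∧ b ∧ c ∧ g(c, c, b) ∨ g(a ∨ b ∨ b, a ∨ b ∨ c ∨ c, a ∧ b ∧ c) ∧ g(g(c, c, b), b ∨ b, a ∨ b ∨ c ∨ c) ∨ g(c ∨ c, a ∨ b ∨ c, g(c, a, c)) ∨ g(g(b, a, c), b ∧ b ∧ c ∧ c, a ∧ c ∧ c)
Right:  (g(c ∨ c, (a ∨ b) ∨ c, g(c, a, c)) ∨ ((c ∧ c) ∧ b ∧ a ∧ g(c, c, a) ∧ g(b, c, b) ∨ (g(c, c, b) ∧ a ∧ c ∧ b ∨ g(a ∨ (b ∨ b), ((c ∨ a) ∨ b) ∨ c, a ∧ b ∧ c) ∧ g((b ∨ a) ∨ c ∨ c, b ∨ b, g(c, c, b))))) ∨ g(g(b, a, c), b ∧ c ∧ c ∧ b, (c ∧ a) ∧ c)
  Merge nested applications:  g(c ∨ c, a ∨ b ∨ c, g(c, a, c)) ∨ a ∧ b ∧ c ∧ c ∧ g(b, c, b) ∧ g(c, c, a) ∨ a ∧ b ∧ c ∧ g(c, c, b) ∨ g(a ∨ b ∨ b, a ∨ b ∨ c ∨ c, a ∧ b ∧ c) ∧ g(a ∨ b ∨ c ∨ c, b ∨ b, g(c, c, b)) ∨ g(g(b, a, c), b ∧ b ∧ c ∧ c, a ∧ c ∧ c)
  Sort arguments:  a ∧ b ∧ c ∧ c ∧ g(b, c, b) ∧ g(c, c, a) ∨ a ∧ b ∧ c ∧ g(c, c, b) ∨ g(a ∨ b ∨ b, a ∨ b ∨ c ∨ c, a ∧ b ∧ c) ∧ g(a ∨ b ∨ c ∨ c, b ∨ b, g(c, c, b)) ∨ g(c ∨ c, a ∨ b ∨ c, g(c, a, c)) ∨ g(g(b, a, c), b ∧ b ∧ c ∧ c, a ∧ c ∧ c)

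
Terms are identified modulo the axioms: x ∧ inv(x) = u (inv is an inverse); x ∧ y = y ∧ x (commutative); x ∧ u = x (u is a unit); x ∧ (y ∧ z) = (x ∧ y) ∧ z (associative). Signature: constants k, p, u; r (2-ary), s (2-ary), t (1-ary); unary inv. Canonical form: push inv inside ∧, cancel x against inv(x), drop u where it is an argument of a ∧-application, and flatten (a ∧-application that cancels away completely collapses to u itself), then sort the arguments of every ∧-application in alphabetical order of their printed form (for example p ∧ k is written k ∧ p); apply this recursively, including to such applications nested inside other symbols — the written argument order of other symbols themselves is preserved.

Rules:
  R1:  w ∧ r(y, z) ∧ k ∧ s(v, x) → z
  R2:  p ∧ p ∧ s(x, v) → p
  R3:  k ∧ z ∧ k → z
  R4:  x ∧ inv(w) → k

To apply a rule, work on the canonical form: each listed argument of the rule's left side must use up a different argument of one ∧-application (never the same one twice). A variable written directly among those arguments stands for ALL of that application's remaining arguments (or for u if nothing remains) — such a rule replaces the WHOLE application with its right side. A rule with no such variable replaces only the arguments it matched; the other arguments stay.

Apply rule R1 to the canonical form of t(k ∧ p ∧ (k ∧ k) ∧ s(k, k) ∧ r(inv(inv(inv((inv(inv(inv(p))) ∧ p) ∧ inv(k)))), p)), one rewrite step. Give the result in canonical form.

Canonical form:  t(k ∧ k ∧ k ∧ p ∧ r(k, p) ∧ s(k, k))
Match R1:  consume k, r(k, p), s(k, k);  v := k, w := k ∧ k ∧ p, x := k, y := k, z := p
The extension variable absorbs all remaining arguments, so the whole application is rewritten.
New term:  t(p)

Answer: t(p)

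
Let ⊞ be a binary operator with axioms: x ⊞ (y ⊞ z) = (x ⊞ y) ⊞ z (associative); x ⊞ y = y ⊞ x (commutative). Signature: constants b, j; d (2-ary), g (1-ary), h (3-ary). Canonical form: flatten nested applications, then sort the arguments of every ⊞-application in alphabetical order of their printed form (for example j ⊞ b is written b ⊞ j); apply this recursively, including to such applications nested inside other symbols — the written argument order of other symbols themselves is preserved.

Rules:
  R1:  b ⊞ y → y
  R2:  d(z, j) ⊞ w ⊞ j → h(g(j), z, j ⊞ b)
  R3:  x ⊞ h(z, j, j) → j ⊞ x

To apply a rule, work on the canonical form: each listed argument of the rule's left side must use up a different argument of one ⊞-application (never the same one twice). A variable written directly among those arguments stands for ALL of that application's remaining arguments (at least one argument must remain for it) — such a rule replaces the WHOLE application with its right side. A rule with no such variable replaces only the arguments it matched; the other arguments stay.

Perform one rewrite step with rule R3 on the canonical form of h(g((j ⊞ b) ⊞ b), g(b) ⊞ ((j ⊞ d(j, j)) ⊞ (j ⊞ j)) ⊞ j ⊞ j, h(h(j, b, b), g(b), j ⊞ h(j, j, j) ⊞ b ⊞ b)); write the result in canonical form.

Canonical form:  h(g(b ⊞ b ⊞ j), d(j, j) ⊞ g(b) ⊞ j ⊞ j ⊞ j ⊞ j ⊞ j, h(h(j, b, b), g(b), b ⊞ b ⊞ h(j, j, j) ⊞ j))
Apply R3:  consuming h(j, j, j);  x := b ⊞ b ⊞ j, z := j
Every leftover argument binds to the variable; the entire application is replaced.
New term:  h(g(b ⊞ b ⊞ j), d(j, j) ⊞ g(b) ⊞ j ⊞ j ⊞ j ⊞ j ⊞ j, h(h(j, b, b), g(b), b ⊞ b ⊞ j ⊞ j))

Answer: h(g(b ⊞ b ⊞ j), d(j, j) ⊞ g(b) ⊞ j ⊞ j ⊞ j ⊞ j ⊞ j, h(h(j, b, b), g(b), b ⊞ b ⊞ j ⊞ j))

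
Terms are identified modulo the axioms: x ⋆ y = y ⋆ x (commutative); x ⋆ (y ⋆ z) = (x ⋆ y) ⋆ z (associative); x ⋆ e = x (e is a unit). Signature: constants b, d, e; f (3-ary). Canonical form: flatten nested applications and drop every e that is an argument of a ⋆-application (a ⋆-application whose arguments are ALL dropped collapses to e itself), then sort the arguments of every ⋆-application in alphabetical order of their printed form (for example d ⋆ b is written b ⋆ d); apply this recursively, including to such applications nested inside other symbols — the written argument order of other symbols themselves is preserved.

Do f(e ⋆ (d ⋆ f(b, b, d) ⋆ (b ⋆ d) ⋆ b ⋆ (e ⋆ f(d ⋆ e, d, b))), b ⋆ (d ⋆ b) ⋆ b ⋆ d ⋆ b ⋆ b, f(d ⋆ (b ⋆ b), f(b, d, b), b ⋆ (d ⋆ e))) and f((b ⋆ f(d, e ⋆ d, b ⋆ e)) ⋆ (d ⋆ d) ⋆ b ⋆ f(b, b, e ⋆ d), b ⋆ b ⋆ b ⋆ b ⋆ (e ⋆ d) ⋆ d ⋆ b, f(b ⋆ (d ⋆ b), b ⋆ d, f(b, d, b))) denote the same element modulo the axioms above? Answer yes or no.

Left:  f(e ⋆ (d ⋆ f(b, b, d) ⋆ (b ⋆ d) ⋆ b ⋆ (e ⋆ f(d ⋆ e, d, b))), b ⋆ (d ⋆ b) ⋆ b ⋆ d ⋆ b ⋆ b, f(d ⋆ (b ⋆ b), f(b, d, b), b ⋆ (d ⋆ e)))
  Descend into:  e ⋆ (d ⋆ f(b, b, d) ⋆ (b ⋆ d) ⋆ b ⋆ (e ⋆ f(d ⋆ e, d, b)))
  Merge nested applications:  e ⋆ d ⋆ f(b, b, d) ⋆ b ⋆ d ⋆ b ⋆ e ⋆ f(d ⋆ e, d, b)
  Canonicalize subterm:  f(d ⋆ e, d, b)  →  f(d, d, b)
  Unit:  drop e (×2)
  Sort arguments:  b ⋆ b ⋆ d ⋆ d ⋆ f(b, b, d) ⋆ f(d, d, b)
  Rebuild:  f(b ⋆ b ⋆ d ⋆ d ⋆ f(b, b, d) ⋆ f(d, d, b), b ⋆ b ⋆ b ⋆ b ⋆ b ⋆ d ⋆ d, f(b ⋆ b ⋆ d, f(b, d, b), b ⋆ d))
Right:  f((b ⋆ f(d, e ⋆ d, b ⋆ e)) ⋆ (d ⋆ d) ⋆ b ⋆ f(b, b, e ⋆ d), b ⋆ b ⋆ b ⋆ b ⋆ (e ⋆ d) ⋆ d ⋆ b, f(b ⋆ (d ⋆ b), b ⋆ d, f(b, d, b)))
  Descend into:  (b ⋆ f(d, e ⋆ d, b ⋆ e)) ⋆ (d ⋆ d) ⋆ b ⋆ f(b, b, e ⋆ d)
  Merge nested applications:  b ⋆ f(d, e ⋆ d, b ⋆ e) ⋆ d ⋆ d ⋆ b ⋆ f(b, b, e ⋆ d)
  Canonicalize subterm:  f(d, e ⋆ d, b ⋆ e)  →  f(d, d, b)
  Canonicalize subterm:  f(b, b, e ⋆ d)  →  f(b, b, d)
  Sort arguments:  b ⋆ b ⋆ d ⋆ d ⋆ f(b, b, d) ⋆ f(d, d, b)
  Rebuild:  f(b ⋆ b ⋆ d ⋆ d ⋆ f(b, b, d) ⋆ f(d, d, b), b ⋆ b ⋆ b ⋆ b ⋆ b ⋆ d ⋆ d, f(b ⋆ b ⋆ d, b ⋆ d, f(b, d, b)))

Answer: no — f(b ⋆ b ⋆ d ⋆ d ⋆ f(b, b, d) ⋆ f(d, d, b), b ⋆ b ⋆ b ⋆ b ⋆ b ⋆ d ⋆ d, f(b ⋆ b ⋆ d, f(b, d, b), b ⋆ d)) vs f(b ⋆ b ⋆ d ⋆ d ⋆ f(b, b, d) ⋆ f(d, d, b), b ⋆ b ⋆ b ⋆ b ⋆ b ⋆ d ⋆ d, f(b ⋆ b ⋆ d, b ⋆ d, f(b, d, b)))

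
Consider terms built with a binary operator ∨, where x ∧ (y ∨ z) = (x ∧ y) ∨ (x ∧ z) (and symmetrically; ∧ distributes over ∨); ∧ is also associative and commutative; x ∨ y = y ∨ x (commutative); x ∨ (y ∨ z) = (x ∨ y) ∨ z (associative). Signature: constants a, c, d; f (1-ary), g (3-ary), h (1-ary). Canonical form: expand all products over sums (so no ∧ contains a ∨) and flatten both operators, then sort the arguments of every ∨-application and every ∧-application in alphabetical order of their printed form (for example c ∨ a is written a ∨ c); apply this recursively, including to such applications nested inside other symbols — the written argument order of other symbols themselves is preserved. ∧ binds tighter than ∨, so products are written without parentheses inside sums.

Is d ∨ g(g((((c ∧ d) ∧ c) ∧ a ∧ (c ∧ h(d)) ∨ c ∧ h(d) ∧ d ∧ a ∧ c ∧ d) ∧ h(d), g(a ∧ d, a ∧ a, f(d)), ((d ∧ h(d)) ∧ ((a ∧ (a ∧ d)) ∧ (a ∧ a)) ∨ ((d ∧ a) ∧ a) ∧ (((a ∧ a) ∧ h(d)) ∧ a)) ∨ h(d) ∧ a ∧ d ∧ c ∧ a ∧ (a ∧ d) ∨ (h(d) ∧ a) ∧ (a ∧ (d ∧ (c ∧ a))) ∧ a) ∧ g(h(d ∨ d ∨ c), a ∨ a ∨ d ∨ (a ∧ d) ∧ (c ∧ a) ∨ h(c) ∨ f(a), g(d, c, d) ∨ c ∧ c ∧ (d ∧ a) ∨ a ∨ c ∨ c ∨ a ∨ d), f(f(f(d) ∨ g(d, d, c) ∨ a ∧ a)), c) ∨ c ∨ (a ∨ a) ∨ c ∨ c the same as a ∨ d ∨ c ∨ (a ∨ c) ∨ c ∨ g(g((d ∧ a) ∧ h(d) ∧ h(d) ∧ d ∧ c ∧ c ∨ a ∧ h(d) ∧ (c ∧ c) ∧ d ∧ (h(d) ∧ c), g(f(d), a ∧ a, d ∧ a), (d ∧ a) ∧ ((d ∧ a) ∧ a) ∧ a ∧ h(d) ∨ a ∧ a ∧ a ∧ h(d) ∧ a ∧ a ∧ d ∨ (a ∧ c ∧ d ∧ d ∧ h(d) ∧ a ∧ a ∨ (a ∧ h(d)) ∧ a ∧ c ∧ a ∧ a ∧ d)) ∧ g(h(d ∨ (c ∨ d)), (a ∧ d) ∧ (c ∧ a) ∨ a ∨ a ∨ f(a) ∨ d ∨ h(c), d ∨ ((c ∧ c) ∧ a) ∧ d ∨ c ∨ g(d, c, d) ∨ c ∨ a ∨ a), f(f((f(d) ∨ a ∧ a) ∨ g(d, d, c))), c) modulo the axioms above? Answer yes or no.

Left:  d ∨ g(g((((c ∧ d) ∧ c) ∧ a ∧ (c ∧ h(d)) ∨ c ∧ h(d) ∧ d ∧ a ∧ c ∧ d) ∧ h(d), g(a ∧ d, a ∧ a, f(d)), ((d ∧ h(d)) ∧ ((a ∧ (a ∧ d)) ∧ (a ∧ a)) ∨ ((d ∧ a) ∧ a) ∧ (((a ∧ a) ∧ h(d)) ∧ a)) ∨ h(d) ∧ a ∧ d ∧ c ∧ a ∧ (a ∧ d) ∨ (h(d) ∧ a) ∧ (a ∧ (d ∧ (c ∧ a))) ∧ a) ∧ g(h(d ∨ d ∨ c), a ∨ a ∨ d ∨ (a ∧ d) ∧ (c ∧ a) ∨ h(c) ∨ f(a), g(d, c, d) ∨ c ∧ c ∧ (d ∧ a) ∨ a ∨ c ∨ c ∨ a ∨ d), f(f(f(d) ∨ g(d, d, c) ∨ a ∧ a)), c) ∨ c ∨ (a ∨ a) ∨ c ∨ c
  Expand:  d ∨ g(g(a ∧ c ∧ c ∧ c ∧ d ∧ h(d) ∧ h(d) ∨ a ∧ c ∧ c ∧ d ∧ d ∧ h(d) ∧ h(d), g(a ∧ d, a ∧ a, f(d)), a ∧ a ∧ a ∧ a ∧ a ∧ d ∧ h(d) ∨ a ∧ a ∧ a ∧ a ∧ c ∧ d ∧ h(d) ∨ a ∧ a ∧ a ∧ a ∧ d ∧ d ∧ h(d) ∨ a ∧ a ∧ a ∧ c ∧ d ∧ d ∧ h(d)) ∧ g(h(c ∨ d ∨ d), a ∨ a ∨ a ∧ a ∧ c ∧ d ∨ d ∨ f(a) ∨ h(c), a ∨ a ∨ a ∧ c ∧ c ∧ d ∨ c ∨ c ∨ d ∨ g(d, c, d)), f(f(a ∧ a ∨ f(d) ∨ g(d, d, c))), c) ∨ c ∨ a ∨ a ∨ c ∨ c
  Sort:  a ∨ a ∨ c ∨ c ∨ c ∨ d ∨ g(g(a ∧ c ∧ c ∧ c ∧ d ∧ h(d) ∧ h(d) ∨ a ∧ c ∧ c ∧ d ∧ d ∧ h(d) ∧ h(d), g(a ∧ d, a ∧ a, f(d)), a ∧ a ∧ a ∧ a ∧ a ∧ d ∧ h(d) ∨ a ∧ a ∧ a ∧ a ∧ c ∧ d ∧ h(d) ∨ a ∧ a ∧ a ∧ a ∧ d ∧ d ∧ h(d) ∨ a ∧ a ∧ a ∧ c ∧ d ∧ d ∧ h(d)) ∧ g(h(c ∨ d ∨ d), a ∨ a ∨ a ∧ a ∧ c ∧ d ∨ d ∨ f(a) ∨ h(c), a ∨ a ∨ a ∧ c ∧ c ∧ d ∨ c ∨ c ∨ d ∨ g(d, c, d)), f(f(a ∧ a ∨ f(d) ∨ g(d, d, c))), c)
Right:  a ∨ d ∨ c ∨ (a ∨ c) ∨ c ∨ g(g((d ∧ a) ∧ h(d) ∧ h(d) ∧ d ∧ c ∧ c ∨ a ∧ h(d) ∧ (c ∧ c) ∧ d ∧ (h(d) ∧ c), g(f(d), a ∧ a, d ∧ a), (d ∧ a) ∧ ((d ∧ a) ∧ a) ∧ a ∧ h(d) ∨ a ∧ a ∧ a ∧ h(d) ∧ a ∧ a ∧ d ∨ (a ∧ c ∧ d ∧ d ∧ h(d) ∧ a ∧ a ∨ (a ∧ h(d)) ∧ a ∧ c ∧ a ∧ a ∧ d)) ∧ g(h(d ∨ (c ∨ d)), (a ∧ d) ∧ (c ∧ a) ∨ a ∨ a ∨ f(a) ∨ d ∨ h(c), d ∨ ((c ∧ c) ∧ a) ∧ d ∨ c ∨ g(d, c, d) ∨ c ∨ a ∨ a), f(f((f(d) ∨ a ∧ a) ∨ g(d, d, c))), c)
  Merge nested applications:  a ∨ d ∨ c ∨ a ∨ c ∨ c ∨ g(g(a ∧ c ∧ c ∧ c ∧ d ∧ h(d) ∧ h(d) ∨ a ∧ c ∧ c ∧ d ∧ d ∧ h(d) ∧ h(d), g(f(d), a ∧ a, a ∧ d), a ∧ a ∧ a ∧ a ∧ a ∧ d ∧ h(d) ∨ a ∧ a ∧ a ∧ a ∧ c ∧ d ∧ h(d) ∨ a ∧ a ∧ a ∧ a ∧ d ∧ d ∧ h(d) ∨ a ∧ a ∧ a ∧ c ∧ d ∧ d ∧ h(d)) ∧ g(h(c ∨ d ∨ d), a ∨ a ∨ a ∧ a ∧ c ∧ d ∨ d ∨ f(a) ∨ h(c), a ∨ a ∨ a ∧ c ∧ c ∧ d ∨ c ∨ c ∨ d ∨ g(d, c, d)), f(f(a ∧ a ∨ f(d) ∨ g(d, d, c))), c)
  Order the arguments:  a ∨ a ∨ c ∨ c ∨ c ∨ d ∨ g(g(a ∧ c ∧ c ∧ c ∧ d ∧ h(d) ∧ h(d) ∨ a ∧ c ∧ c ∧ d ∧ d ∧ h(d) ∧ h(d), g(f(d), a ∧ a, a ∧ d), a ∧ a ∧ a ∧ a ∧ a ∧ d ∧ h(d) ∨ a ∧ a ∧ a ∧ a ∧ c ∧ d ∧ h(d) ∨ a ∧ a ∧ a ∧ a ∧ d ∧ d ∧ h(d) ∨ a ∧ a ∧ a ∧ c ∧ d ∧ d ∧ h(d)) ∧ g(h(c ∨ d ∨ d), a ∨ a ∨ a ∧ a ∧ c ∧ d ∨ d ∨ f(a) ∨ h(c), a ∨ a ∨ a ∧ c ∧ c ∧ d ∨ c ∨ c ∨ d ∨ g(d, c, d)), f(f(a ∧ a ∨ f(d) ∨ g(d, d, c))), c)

Answer: no — a ∨ a ∨ c ∨ c ∨ c ∨ d ∨ g(g(a ∧ c ∧ c ∧ c ∧ d ∧ h(d) ∧ h(d) ∨ a ∧ c ∧ c ∧ d ∧ d ∧ h(d) ∧ h(d), g(a ∧ d, a ∧ a, f(d)), a ∧ a ∧ a ∧ a ∧ a ∧ d ∧ h(d) ∨ a ∧ a ∧ a ∧ a ∧ c ∧ d ∧ h(d) ∨ a ∧ a ∧ a ∧ a ∧ d ∧ d ∧ h(d) ∨ a ∧ a ∧ a ∧ c ∧ d ∧ d ∧ h(d)) ∧ g(h(c ∨ d ∨ d), a ∨ a ∨ a ∧ a ∧ c ∧ d ∨ d ∨ f(a) ∨ h(c), a ∨ a ∨ a ∧ c ∧ c ∧ d ∨ c ∨ c ∨ d ∨ g(d, c, d)), f(f(a ∧ a ∨ f(d) ∨ g(d, d, c))), c) vs a ∨ a ∨ c ∨ c ∨ c ∨ d ∨ g(g(a ∧ c ∧ c ∧ c ∧ d ∧ h(d) ∧ h(d) ∨ a ∧ c ∧ c ∧ d ∧ d ∧ h(d) ∧ h(d), g(f(d), a ∧ a, a ∧ d), a ∧ a ∧ a ∧ a ∧ a ∧ d ∧ h(d) ∨ a ∧ a ∧ a ∧ a ∧ c ∧ d ∧ h(d) ∨ a ∧ a ∧ a ∧ a ∧ d ∧ d ∧ h(d) ∨ a ∧ a ∧ a ∧ c ∧ d ∧ d ∧ h(d)) ∧ g(h(c ∨ d ∨ d), a ∨ a ∨ a ∧ a ∧ c ∧ d ∨ d ∨ f(a) ∨ h(c), a ∨ a ∨ a ∧ c ∧ c ∧ d ∨ c ∨ c ∨ d ∨ g(d, c, d)), f(f(a ∧ a ∨ f(d) ∨ g(d, d, c))), c)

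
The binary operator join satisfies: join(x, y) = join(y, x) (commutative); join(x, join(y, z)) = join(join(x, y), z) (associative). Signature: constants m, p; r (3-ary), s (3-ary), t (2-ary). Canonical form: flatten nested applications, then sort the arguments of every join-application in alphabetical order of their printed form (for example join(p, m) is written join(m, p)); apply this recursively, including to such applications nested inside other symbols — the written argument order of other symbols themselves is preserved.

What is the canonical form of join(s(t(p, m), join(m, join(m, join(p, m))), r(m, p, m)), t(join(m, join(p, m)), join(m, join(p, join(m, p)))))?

Answer: join(s(t(p, m), join(m, m, m, p), r(m, p, m)), t(join(m, m, p), join(m, m, p, p)))

Derivation:
Canonicalize subterm:  s(t(p, m), join(m, join(m, join(p, m))), r(m, p, m))  →  s(t(p, m), join(m, m, m, p), r(m, p, m))
Simplify inside:  t(join(m, join(p, m)), join(m, join(p, join(m, p))))  →  t(join(m, m, p), join(m, m, p, p))
Order the arguments:  join(s(t(p, m), join(m, m, m, p), r(m, p, m)), t(join(m, m, p), join(m, m, p, p)))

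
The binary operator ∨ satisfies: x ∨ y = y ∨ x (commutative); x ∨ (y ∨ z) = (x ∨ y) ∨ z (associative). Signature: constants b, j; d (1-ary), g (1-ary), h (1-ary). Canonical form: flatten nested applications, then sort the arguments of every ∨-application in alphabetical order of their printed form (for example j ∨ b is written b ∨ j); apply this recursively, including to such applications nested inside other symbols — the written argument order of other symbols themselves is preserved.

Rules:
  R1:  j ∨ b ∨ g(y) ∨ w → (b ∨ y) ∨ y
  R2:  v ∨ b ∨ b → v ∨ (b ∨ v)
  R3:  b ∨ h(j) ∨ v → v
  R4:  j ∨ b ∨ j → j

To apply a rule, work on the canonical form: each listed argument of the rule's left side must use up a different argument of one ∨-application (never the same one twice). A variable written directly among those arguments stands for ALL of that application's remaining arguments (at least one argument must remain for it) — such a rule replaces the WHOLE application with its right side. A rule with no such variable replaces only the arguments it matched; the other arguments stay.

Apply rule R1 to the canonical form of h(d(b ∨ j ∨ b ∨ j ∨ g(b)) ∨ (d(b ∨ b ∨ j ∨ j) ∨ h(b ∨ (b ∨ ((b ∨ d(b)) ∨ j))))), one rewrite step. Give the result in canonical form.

Canonical form:  h(d(b ∨ b ∨ g(b) ∨ j ∨ j) ∨ d(b ∨ b ∨ j ∨ j) ∨ h(b ∨ b ∨ b ∨ d(b) ∨ j))
Match R1:  consume b, g(b), j;  w := b ∨ j, y := b
The extension variable absorbs all remaining arguments, so the whole application is rewritten.
Result:  h(d(b ∨ b ∨ b) ∨ d(b ∨ b ∨ j ∨ j) ∨ h(b ∨ b ∨ b ∨ d(b) ∨ j))

Answer: h(d(b ∨ b ∨ b) ∨ d(b ∨ b ∨ j ∨ j) ∨ h(b ∨ b ∨ b ∨ d(b) ∨ j))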